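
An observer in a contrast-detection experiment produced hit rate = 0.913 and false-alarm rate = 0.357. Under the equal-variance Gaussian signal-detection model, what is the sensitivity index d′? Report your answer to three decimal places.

z(H) = 1.3595
z(FA) = -0.3665
d' = z(H) − z(FA) = 1.3595 − (-0.3665) = 1.7260

d′ = 1.726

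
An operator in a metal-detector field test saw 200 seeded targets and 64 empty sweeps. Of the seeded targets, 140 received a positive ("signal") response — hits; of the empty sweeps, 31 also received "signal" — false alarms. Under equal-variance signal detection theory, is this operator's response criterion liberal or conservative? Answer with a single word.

liberal

z(H) = 0.524, z(FA) = -0.039
c = −½·(z(H) + z(FA)) = -0.2425
c < 0 → liberal criterion (biased toward responding “yes”).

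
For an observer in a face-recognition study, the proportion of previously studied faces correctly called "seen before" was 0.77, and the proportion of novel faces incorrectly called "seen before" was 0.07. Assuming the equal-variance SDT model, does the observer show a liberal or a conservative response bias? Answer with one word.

conservative

z(H) = 0.739, z(FA) = -1.476
c = −½·(z(H) + z(FA)) = 0.3685
c > 0 → conservative criterion (biased toward responding “no”).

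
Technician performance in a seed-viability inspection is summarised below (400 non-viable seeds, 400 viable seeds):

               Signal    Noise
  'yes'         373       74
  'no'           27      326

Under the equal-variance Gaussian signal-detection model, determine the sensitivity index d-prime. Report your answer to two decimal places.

d-prime = 2.39

H = 373/400 = 0.9325
FA = 74/400 = 0.1850
z(H) = 1.495
z(FA) = -0.896
d' = z(H) − z(FA) = 1.495 − (-0.896) = 2.391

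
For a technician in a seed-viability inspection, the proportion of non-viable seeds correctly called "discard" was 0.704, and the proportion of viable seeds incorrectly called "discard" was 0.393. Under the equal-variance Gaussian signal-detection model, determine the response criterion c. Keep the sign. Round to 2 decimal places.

c = -0.13

z(H) = 0.536
z(FA) = -0.272
c = −½·[z(H) + z(FA)] = −0.5 × (0.536 + (-0.272)) = -0.132
c < 0: the technician has a liberal response bias.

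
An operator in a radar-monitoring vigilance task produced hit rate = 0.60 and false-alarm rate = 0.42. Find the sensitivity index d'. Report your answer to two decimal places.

d' = 0.46

z(H) = 0.253
z(FA) = -0.202
d' = z(H) − z(FA) = 0.253 − (-0.202) = 0.455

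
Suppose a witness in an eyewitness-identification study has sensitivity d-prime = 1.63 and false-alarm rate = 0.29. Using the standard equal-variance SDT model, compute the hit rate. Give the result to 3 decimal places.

hit rate = 0.859

z(false-alarm rate) = z(0.29) = -0.5534
z(H) = z(FA) + d' = -0.5534 + 1.63 = 1.0766
hit rate = Φ(1.0766) = 0.8592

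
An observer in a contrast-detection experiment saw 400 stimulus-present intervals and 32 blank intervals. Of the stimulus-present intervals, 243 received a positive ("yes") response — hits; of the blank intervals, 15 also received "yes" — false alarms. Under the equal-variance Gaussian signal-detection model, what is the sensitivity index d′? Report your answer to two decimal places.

H = 243/400 = 0.6075
FA = 15/32 = 0.4688
Φ⁻¹(0.6075) = 0.2728, Φ⁻¹(0.4688) = -0.0783
d' = z(H) − z(FA) = 0.2728 − (-0.0783) = 0.3511

d′ = 0.35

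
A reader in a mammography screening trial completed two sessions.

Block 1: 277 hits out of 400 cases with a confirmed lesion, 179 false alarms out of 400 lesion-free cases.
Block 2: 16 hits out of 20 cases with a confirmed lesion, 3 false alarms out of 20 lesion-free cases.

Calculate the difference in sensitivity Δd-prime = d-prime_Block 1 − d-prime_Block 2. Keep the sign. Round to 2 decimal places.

Δd-prime = -1.24

Block 1: z(0.6925) = 0.503, z(0.4475) = -0.132, d' = 0.635
Block 2: z(0.8000) = 0.842, z(0.1500) = -1.036, d' = 1.878
Δd' = d'_Block 1 − d'_Block 2 = 0.635 − 1.878 = -1.243
Block 2 has the higher sensitivity.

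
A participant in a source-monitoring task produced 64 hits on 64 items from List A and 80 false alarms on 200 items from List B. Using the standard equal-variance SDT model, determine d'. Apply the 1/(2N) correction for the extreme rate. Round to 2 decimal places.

The hit rate is 64/64 = 1, so apply the 1/(2N) correction: H → 1 − 1/(2·64) = 0.99219.
z(H) = z(0.99219) = 2.418
z(FA) = z(0.40000) = -0.253
d' = 2.418 − (-0.253) = 2.671

d' = 2.67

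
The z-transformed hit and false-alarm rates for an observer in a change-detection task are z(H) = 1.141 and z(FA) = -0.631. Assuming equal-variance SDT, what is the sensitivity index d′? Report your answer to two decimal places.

d' = z(H) − z(FA) = 1.141 − (-0.631) = 1.772

d′ = 1.77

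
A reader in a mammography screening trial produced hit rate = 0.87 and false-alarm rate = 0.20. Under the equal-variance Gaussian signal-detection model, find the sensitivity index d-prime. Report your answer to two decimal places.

Φ⁻¹(H) = Φ⁻¹(0.87) = 1.1264
Φ⁻¹(FA) = Φ⁻¹(0.20) = -0.8416
d' = z(H) − z(FA) = 1.1264 − (-0.8416) = 1.9680

d-prime = 1.97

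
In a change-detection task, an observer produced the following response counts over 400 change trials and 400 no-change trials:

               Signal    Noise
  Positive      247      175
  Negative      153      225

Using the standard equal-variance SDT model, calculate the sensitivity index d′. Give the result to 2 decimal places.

H = 247/400 = 0.6175
FA = 175/400 = 0.4375
z(H) = z(0.6175) = 0.2989
z(FA) = z(0.4375) = -0.1573
d' = z(H) − z(FA) = 0.2989 − (-0.1573) = 0.4562

d′ = 0.46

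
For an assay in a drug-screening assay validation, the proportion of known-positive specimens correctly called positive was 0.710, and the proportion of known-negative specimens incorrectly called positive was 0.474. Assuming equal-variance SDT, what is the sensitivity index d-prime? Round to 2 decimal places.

z(H) = z(0.710) = 0.553
z(FA) = z(0.474) = -0.065
d' = z(H) − z(FA) = 0.553 − (-0.065) = 0.618

d-prime = 0.62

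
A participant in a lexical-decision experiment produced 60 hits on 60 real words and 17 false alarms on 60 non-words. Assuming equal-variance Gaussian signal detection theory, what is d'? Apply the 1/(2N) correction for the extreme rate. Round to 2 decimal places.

d' = 2.97

The hit rate is 60/60 = 1, so apply the 1/(2N) correction: H → 1 − 1/(2·60) = 0.99167.
z(H) = z(0.99167) = 2.394
z(FA) = z(0.28333) = -0.573
d' = 2.394 − (-0.573) = 2.967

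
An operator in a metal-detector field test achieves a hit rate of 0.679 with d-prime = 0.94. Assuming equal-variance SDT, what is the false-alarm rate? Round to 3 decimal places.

false-alarm rate = 0.317

z(hit rate) = z(0.679) = 0.4649
z(FA) = z(H) − d' = 0.4649 − 0.94 = -0.4751
false-alarm rate = Φ(-0.4751) = 0.3174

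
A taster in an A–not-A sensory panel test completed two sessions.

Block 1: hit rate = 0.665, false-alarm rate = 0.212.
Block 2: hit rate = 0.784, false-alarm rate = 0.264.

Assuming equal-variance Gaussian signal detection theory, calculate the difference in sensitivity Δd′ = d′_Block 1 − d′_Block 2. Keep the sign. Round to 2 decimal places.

Δd′ = -0.19

Block 1: z(0.665) = 0.426, z(0.212) = -0.800, d' = 1.226
Block 2: z(0.784) = 0.786, z(0.264) = -0.631, d' = 1.417
Δd' = d'_Block 1 − d'_Block 2 = 1.226 − 1.417 = -0.191
Block 2 has the higher sensitivity.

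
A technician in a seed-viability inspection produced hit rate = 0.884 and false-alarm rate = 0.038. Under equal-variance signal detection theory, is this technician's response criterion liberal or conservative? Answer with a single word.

conservative

z(H) = 1.195, z(FA) = -1.774
c = −½·(z(H) + z(FA)) = 0.2895
c > 0 → conservative criterion (biased toward responding “no”).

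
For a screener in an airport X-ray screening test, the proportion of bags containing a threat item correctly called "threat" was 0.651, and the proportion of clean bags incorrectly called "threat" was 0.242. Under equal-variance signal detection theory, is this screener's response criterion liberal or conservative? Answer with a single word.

z(H) = 0.388, z(FA) = -0.700
c = −½·(z(H) + z(FA)) = 0.156
c > 0 → conservative criterion (biased toward responding “no”).

conservative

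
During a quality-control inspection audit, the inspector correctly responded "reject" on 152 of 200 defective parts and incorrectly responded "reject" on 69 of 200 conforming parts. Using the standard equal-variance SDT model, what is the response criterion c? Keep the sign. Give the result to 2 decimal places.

c = -0.15

H = 152/200 = 0.7600
FA = 69/200 = 0.3450
Φ⁻¹(H) = Φ⁻¹(0.7600) = 0.706
Φ⁻¹(FA) = Φ⁻¹(0.3450) = -0.399
c = −½·[z(H) + z(FA)] = −0.5 × (0.706 + (-0.399)) = -0.1535
c < 0: the inspector has a liberal response bias.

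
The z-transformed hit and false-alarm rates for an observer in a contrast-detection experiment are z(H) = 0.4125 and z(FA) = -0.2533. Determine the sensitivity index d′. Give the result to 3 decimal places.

d' = z(H) − z(FA) = 0.4125 − (-0.2533) = 0.6658

d′ = 0.666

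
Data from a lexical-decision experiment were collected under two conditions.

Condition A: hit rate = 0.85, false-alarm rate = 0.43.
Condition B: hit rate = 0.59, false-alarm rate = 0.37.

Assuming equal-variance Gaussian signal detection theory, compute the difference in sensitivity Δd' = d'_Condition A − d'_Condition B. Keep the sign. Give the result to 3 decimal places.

Δd' = 0.653

Condition A: z(0.85) = 1.0364, z(0.43) = -0.1764, d' = 1.2128
Condition B: z(0.59) = 0.2275, z(0.37) = -0.3319, d' = 0.5594
Δd' = d'_Condition A − d'_Condition B = 1.2128 − 0.5594 = 0.6534
Condition A has the higher sensitivity.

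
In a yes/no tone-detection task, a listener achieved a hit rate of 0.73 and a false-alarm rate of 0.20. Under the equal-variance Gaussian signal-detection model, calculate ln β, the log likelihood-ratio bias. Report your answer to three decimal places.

z(H) = 0.6128
z(FA) = -0.8416
ln β = −½·[z(H)² − z(FA)²] = −0.5 × (0.3755 − 0.7083) = 0.1664

ln β = 0.166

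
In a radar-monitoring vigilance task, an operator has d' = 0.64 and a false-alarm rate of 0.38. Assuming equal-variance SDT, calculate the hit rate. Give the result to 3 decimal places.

z(false-alarm rate) = z(0.38) = -0.3055
z(H) = z(FA) + d' = -0.3055 + 0.64 = 0.3345
hit rate = Φ(0.3345) = 0.6310

hit rate = 0.631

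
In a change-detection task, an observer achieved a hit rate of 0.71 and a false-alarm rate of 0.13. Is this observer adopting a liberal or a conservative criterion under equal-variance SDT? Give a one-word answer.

z(H) = 0.553, z(FA) = -1.126
c = −½·(z(H) + z(FA)) = 0.2865
c > 0 → conservative criterion (biased toward responding “no”).

conservative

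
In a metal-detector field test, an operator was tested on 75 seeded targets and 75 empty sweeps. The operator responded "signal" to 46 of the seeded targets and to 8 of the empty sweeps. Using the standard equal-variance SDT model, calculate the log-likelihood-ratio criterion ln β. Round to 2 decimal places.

H = 46/75 = 0.6133
FA = 8/75 = 0.1067
z(0.6133) = 0.288, z(0.1067) = -1.244
ln β = −½·[z(H)² − z(FA)²] = −0.5 × (0.083 − 1.548) = 0.7325

ln β = 0.73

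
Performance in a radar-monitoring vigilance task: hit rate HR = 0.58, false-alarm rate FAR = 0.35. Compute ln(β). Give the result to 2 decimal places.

ln β = 0.05

z(H) = 0.202
z(FA) = -0.385
ln β = −½·[z(H)² − z(FA)²] = −0.5 × (0.041 − 0.148) = 0.0535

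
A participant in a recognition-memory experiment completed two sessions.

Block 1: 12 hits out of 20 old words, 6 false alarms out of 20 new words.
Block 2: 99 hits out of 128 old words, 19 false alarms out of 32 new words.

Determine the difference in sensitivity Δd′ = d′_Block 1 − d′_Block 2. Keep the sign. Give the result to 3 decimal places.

Block 1: z(0.6000) = 0.2533, z(0.3000) = -0.5244, d' = 0.7777
Block 2: z(0.7734) = 0.7501, z(0.5938) = 0.2373, d' = 0.5128
Δd' = d'_Block 1 − d'_Block 2 = 0.7777 − 0.5128 = 0.2649
Block 1 has the higher sensitivity.

Δd′ = 0.265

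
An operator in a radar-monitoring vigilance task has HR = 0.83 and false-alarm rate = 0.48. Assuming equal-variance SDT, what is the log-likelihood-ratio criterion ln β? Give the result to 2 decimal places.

ln β = -0.45

z(H) = 0.954
z(FA) = -0.050
ln β = −½·[z(H)² − z(FA)²] = −0.5 × (0.910 − 0.003) = -0.4535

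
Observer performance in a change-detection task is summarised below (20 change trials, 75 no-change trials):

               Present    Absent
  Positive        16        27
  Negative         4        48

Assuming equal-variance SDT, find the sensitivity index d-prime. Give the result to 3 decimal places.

d-prime = 1.200

H = 16/20 = 0.8000
FA = 27/75 = 0.3600
z(0.8000) = 0.8416, z(0.3600) = -0.3585
d' = z(H) − z(FA) = 0.8416 − (-0.3585) = 1.2001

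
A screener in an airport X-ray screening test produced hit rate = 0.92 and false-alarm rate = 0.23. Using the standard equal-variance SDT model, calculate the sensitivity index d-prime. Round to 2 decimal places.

d-prime = 2.14

z(H) = z(0.92) = 1.4051
z(FA) = z(0.23) = -0.7388
d' = z(H) − z(FA) = 1.4051 − (-0.7388) = 2.1439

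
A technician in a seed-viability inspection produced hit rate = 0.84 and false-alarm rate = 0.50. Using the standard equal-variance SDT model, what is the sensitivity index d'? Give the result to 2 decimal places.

d' = 0.99

Φ⁻¹(H) = 0.994
Φ⁻¹(FA) = 0.000
d' = z(H) − z(FA) = 0.994 − 0.000 = 0.994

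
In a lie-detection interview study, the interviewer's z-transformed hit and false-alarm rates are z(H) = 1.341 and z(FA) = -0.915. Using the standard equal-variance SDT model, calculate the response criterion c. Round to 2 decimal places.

c = −½·[z(H) + z(FA)] = −½·(1.341 + (-0.915)) = -0.213

c = -0.21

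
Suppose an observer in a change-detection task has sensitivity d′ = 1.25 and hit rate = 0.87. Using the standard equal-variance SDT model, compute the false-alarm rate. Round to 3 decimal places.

false-alarm rate = 0.451

z(hit rate) = z(0.87) = 1.1264
z(FA) = z(H) − d' = 1.1264 − 1.25 = -0.1236
false-alarm rate = Φ(-0.1236) = 0.4508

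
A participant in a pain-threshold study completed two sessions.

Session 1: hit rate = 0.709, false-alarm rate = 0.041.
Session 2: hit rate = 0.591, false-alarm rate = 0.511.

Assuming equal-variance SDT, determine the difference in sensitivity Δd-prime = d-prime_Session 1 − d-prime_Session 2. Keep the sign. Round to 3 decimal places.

Δd-prime = 2.087

Session 1: z(0.709) = 0.5505, z(0.041) = -1.7392, d' = 2.2897
Session 2: z(0.591) = 0.2301, z(0.511) = 0.0276, d' = 0.2025
Δd' = d'_Session 1 − d'_Session 2 = 2.2897 − 0.2025 = 2.0872
Session 1 has the higher sensitivity.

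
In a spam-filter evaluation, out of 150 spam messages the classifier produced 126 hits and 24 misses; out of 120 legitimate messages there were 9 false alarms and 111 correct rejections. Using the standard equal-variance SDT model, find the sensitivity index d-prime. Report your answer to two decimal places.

H = 126/150 = 0.8400
FA = 9/120 = 0.0750
z(H) = 0.9945
z(FA) = -1.4395
d' = z(H) − z(FA) = 0.9945 − (-1.4395) = 2.4340

d-prime = 2.43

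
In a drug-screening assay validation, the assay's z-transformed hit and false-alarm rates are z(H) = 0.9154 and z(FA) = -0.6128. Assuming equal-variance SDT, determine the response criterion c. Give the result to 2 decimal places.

c = -0.15

c = −½·[z(H) + z(FA)] = −½·(0.9154 + (-0.6128)) = -0.1513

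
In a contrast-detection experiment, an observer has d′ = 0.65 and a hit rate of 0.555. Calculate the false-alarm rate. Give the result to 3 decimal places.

false-alarm rate = 0.304

z(hit rate) = z(0.555) = 0.1383
z(FA) = z(H) − d' = 0.1383 − 0.65 = -0.5117
false-alarm rate = Φ(-0.5117) = 0.3044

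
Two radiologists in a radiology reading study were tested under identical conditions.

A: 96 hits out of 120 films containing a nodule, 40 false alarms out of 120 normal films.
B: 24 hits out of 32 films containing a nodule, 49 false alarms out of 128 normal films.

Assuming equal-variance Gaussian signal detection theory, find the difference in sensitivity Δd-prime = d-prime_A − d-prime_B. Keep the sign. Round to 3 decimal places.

Δd-prime = 0.300

A: z(0.8000) = 0.8416, z(0.3333) = -0.4308, d' = 1.2724
B: z(0.7500) = 0.6745, z(0.3828) = -0.2981, d' = 0.9726
Δd' = d'_A − d'_B = 1.2724 − 0.9726 = 0.2998
A has the higher sensitivity.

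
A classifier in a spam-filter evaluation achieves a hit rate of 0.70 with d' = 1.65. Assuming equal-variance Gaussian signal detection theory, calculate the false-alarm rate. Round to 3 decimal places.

z(hit rate) = z(0.70) = 0.5244
z(FA) = z(H) − d' = 0.5244 − 1.65 = -1.1256
false-alarm rate = Φ(-1.1256) = 0.1302

false-alarm rate = 0.130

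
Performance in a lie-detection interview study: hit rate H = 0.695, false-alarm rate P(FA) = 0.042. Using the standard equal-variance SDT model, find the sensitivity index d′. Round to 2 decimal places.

z(H) = z(0.695) = 0.510
z(FA) = z(0.042) = -1.728
d' = z(H) − z(FA) = 0.510 − (-1.728) = 2.238

d′ = 2.24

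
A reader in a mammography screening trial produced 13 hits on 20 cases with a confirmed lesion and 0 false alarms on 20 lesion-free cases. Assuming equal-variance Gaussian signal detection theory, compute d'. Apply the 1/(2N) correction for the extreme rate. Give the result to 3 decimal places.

d' = 2.345

The false-alarm rate is 0/20 = 0, so apply the 1/(2N) correction: FA → 1/(2·20) = 0.02500.
z(H) = z(0.65000) = 0.3853
z(FA) = z(0.02500) = -1.9600
d' = 0.3853 − (-1.9600) = 2.3453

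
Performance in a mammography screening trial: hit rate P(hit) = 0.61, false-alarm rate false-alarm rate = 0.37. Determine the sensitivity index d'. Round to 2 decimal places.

z(H) = 0.279
z(FA) = -0.332
d' = z(H) − z(FA) = 0.279 − (-0.332) = 0.611

d' = 0.61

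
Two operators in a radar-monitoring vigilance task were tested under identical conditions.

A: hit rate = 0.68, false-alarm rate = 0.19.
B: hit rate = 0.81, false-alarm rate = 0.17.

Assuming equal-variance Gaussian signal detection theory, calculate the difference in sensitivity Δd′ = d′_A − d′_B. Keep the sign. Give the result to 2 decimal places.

A: z(0.68) = 0.468, z(0.19) = -0.878, d' = 1.346
B: z(0.81) = 0.878, z(0.17) = -0.954, d' = 1.832
Δd' = d'_A − d'_B = 1.346 − 1.832 = -0.486
B has the higher sensitivity.

Δd′ = -0.49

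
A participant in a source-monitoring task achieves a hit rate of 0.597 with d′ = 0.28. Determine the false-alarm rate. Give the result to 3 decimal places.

false-alarm rate = 0.486

z(hit rate) = z(0.597) = 0.2456
z(FA) = z(H) − d' = 0.2456 − 0.28 = -0.0344
false-alarm rate = Φ(-0.0344) = 0.4863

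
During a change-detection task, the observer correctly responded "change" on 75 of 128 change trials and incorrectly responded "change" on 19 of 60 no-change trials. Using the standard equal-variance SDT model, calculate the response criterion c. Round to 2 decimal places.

c = 0.13

H = 75/128 = 0.5859
FA = 19/60 = 0.3167
z(H) = z(0.5859) = 0.2170
z(FA) = z(0.3167) = -0.4769
c = −½·[z(H) + z(FA)] = −0.5 × (0.2170 + (-0.4769)) = 0.12995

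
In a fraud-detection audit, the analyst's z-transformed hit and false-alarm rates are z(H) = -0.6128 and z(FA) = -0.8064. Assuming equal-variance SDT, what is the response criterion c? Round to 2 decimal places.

c = −½·[z(H) + z(FA)] = −½·(-0.6128 + (-0.8064)) = 0.7096
c > 0: the analyst has a conservative response bias.

c = 0.71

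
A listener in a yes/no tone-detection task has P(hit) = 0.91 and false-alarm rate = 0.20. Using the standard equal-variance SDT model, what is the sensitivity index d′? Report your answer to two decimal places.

d′ = 2.18

Φ⁻¹(0.91) = 1.341, Φ⁻¹(0.20) = -0.842
d' = z(H) − z(FA) = 1.341 − (-0.842) = 2.183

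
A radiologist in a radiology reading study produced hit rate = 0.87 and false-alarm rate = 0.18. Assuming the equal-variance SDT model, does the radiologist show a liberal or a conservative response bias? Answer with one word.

liberal

z(H) = 1.126, z(FA) = -0.915
c = −½·(z(H) + z(FA)) = -0.1055
c < 0 → liberal criterion (biased toward responding “yes”).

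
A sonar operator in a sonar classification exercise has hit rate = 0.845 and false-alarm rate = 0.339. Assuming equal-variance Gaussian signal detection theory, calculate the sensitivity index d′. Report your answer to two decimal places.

Φ⁻¹(0.845) = 1.0152, Φ⁻¹(0.339) = -0.4152
d' = z(H) − z(FA) = 1.0152 − (-0.4152) = 1.4304

d′ = 1.43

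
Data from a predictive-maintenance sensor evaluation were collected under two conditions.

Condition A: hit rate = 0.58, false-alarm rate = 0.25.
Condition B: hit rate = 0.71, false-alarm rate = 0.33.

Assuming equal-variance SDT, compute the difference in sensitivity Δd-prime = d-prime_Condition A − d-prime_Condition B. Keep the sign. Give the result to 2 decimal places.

Condition A: z(0.58) = 0.202, z(0.25) = -0.674, d' = 0.876
Condition B: z(0.71) = 0.553, z(0.33) = -0.440, d' = 0.993
Δd' = d'_Condition A − d'_Condition B = 0.876 − 0.993 = -0.117
Condition B has the higher sensitivity.

Δd-prime = -0.12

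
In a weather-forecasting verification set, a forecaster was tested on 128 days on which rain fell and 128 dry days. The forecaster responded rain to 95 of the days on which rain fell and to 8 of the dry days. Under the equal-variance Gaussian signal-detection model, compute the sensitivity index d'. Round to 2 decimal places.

d' = 2.18

H = 95/128 = 0.7422
FA = 8/128 = 0.0625
Φ⁻¹(H) = 0.6501
Φ⁻¹(FA) = -1.5341
d' = z(H) − z(FA) = 0.6501 − (-1.5341) = 2.1842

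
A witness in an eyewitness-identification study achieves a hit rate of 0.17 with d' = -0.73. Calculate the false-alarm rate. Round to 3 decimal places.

z(hit rate) = z(0.17) = -0.9542
z(FA) = z(H) − d' = -0.9542 − (-0.73) = -0.2242
false-alarm rate = Φ(-0.2242) = 0.4113

false-alarm rate = 0.411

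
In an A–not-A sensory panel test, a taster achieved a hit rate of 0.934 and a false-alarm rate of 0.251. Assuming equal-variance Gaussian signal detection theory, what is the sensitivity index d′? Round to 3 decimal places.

d′ = 2.178

Φ⁻¹(0.934) = 1.5063, Φ⁻¹(0.251) = -0.6713
d' = z(H) − z(FA) = 1.5063 − (-0.6713) = 2.1776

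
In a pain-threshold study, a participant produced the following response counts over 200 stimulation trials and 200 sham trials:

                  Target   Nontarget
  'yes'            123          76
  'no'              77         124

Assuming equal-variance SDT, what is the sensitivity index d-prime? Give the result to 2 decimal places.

H = 123/200 = 0.6150
FA = 76/200 = 0.3800
z(0.6150) = 0.2924, z(0.3800) = -0.3055
d' = z(H) − z(FA) = 0.2924 − (-0.3055) = 0.5979

d-prime = 0.60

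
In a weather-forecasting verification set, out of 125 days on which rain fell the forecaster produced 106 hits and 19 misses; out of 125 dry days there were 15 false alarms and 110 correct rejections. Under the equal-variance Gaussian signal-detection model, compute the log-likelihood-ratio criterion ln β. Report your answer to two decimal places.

ln β = 0.16

H = 106/125 = 0.8480
FA = 15/125 = 0.1200
z(0.8480) = 1.028, z(0.1200) = -1.175
ln β = −½·[z(H)² − z(FA)²] = −0.5 × (1.057 − 1.381) = 0.162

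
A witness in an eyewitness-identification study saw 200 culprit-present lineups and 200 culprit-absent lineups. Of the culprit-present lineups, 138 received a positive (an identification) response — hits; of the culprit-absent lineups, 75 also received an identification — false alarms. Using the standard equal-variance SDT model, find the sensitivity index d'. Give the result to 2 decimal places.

H = 138/200 = 0.6900
FA = 75/200 = 0.3750
z(H) = z(0.6900) = 0.4959
z(FA) = z(0.3750) = -0.3186
d' = z(H) − z(FA) = 0.4959 − (-0.3186) = 0.8145

d' = 0.81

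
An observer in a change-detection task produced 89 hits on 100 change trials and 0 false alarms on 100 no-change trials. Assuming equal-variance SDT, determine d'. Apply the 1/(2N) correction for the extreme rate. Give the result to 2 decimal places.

The false-alarm rate is 0/100 = 0, so apply the 1/(2N) correction: FA → 1/(2·100) = 0.00500.
z(H) = z(0.89000) = 1.227
z(FA) = z(0.00500) = -2.576
d' = 1.227 − (-2.576) = 3.803

d' = 3.80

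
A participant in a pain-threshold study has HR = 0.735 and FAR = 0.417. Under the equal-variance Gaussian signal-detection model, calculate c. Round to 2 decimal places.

c = -0.21

z(H) = z(0.735) = 0.6280
z(FA) = z(0.417) = -0.2096
c = −½·[z(H) + z(FA)] = −0.5 × (0.6280 + (-0.2096)) = -0.2092
c < 0: the participant has a liberal response bias.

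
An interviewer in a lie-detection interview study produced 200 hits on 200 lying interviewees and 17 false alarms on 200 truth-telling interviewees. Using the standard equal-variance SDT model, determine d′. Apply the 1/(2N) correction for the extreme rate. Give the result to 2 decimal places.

The hit rate is 200/200 = 1, so apply the 1/(2N) correction: H → 1 − 1/(2·200) = 0.99750.
z(H) = z(0.99750) = 2.807
z(FA) = z(0.08500) = -1.372
d' = 2.807 − (-1.372) = 4.179

d′ = 4.18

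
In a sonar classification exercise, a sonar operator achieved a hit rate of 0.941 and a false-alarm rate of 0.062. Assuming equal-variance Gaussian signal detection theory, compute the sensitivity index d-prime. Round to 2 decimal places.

d-prime = 3.10

z(0.941) = 1.563, z(0.062) = -1.538
d' = z(H) − z(FA) = 1.563 − (-1.538) = 3.101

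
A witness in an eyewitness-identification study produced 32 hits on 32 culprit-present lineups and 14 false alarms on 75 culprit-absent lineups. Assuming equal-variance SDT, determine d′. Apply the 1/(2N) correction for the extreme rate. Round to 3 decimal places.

The hit rate is 32/32 = 1, so apply the 1/(2N) correction: H → 1 − 1/(2·32) = 0.98438.
z(H) = z(0.98438) = 2.1540
z(FA) = z(0.18667) = -0.8902
d' = 2.1540 − (-0.8902) = 3.0442

d′ = 3.044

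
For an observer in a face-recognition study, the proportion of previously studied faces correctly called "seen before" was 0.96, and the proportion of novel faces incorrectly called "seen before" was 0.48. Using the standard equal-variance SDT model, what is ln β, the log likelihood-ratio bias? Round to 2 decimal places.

ln β = -1.53

Φ⁻¹(H) = 1.751
Φ⁻¹(FA) = -0.050
ln β = −½·[z(H)² − z(FA)²] = −0.5 × (3.066 − 0.003) = -1.5315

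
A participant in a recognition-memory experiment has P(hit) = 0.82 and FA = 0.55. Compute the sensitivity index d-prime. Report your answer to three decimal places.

Φ⁻¹(0.82) = 0.9154, Φ⁻¹(0.55) = 0.1257
d' = z(H) − z(FA) = 0.9154 − 0.1257 = 0.7897

d-prime = 0.790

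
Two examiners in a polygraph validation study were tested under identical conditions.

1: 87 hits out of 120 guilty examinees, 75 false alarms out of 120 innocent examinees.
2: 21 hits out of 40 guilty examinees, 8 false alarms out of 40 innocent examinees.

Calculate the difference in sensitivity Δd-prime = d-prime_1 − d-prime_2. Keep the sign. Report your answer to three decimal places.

Δd-prime = -0.625

1: z(0.7250) = 0.5978, z(0.6250) = 0.3186, d' = 0.2792
2: z(0.5250) = 0.0627, z(0.2000) = -0.8416, d' = 0.9043
Δd' = d'_1 − d'_2 = 0.2792 − 0.9043 = -0.6251
2 has the higher sensitivity.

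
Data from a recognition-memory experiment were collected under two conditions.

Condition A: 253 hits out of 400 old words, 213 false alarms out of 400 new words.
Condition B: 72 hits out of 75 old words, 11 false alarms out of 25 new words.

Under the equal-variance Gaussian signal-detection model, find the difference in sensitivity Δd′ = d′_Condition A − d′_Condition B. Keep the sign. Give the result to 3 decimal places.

Δd′ = -1.645

Condition A: z(0.6325) = 0.3385, z(0.5325) = 0.0816, d' = 0.2569
Condition B: z(0.9600) = 1.7507, z(0.4400) = -0.1510, d' = 1.9017
Δd' = d'_Condition A − d'_Condition B = 0.2569 − 1.9017 = -1.6448
Condition B has the higher sensitivity.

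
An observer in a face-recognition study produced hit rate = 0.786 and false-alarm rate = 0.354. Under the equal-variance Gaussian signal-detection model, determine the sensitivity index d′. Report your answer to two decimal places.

z(0.786) = 0.793, z(0.354) = -0.375
d' = z(H) − z(FA) = 0.793 − (-0.375) = 1.168

d′ = 1.17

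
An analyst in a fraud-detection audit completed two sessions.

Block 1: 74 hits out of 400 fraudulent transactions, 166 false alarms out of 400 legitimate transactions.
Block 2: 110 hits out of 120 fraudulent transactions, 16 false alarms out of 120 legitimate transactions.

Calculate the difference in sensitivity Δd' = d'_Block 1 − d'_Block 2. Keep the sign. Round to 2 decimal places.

Block 1: z(0.1850) = -0.896, z(0.4150) = -0.215, d' = -0.681
Block 2: z(0.9167) = 1.383, z(0.1333) = -1.111, d' = 2.494
Δd' = d'_Block 1 − d'_Block 2 = -0.681 − 2.494 = -3.175
Block 2 has the higher sensitivity.

Δd' = -3.18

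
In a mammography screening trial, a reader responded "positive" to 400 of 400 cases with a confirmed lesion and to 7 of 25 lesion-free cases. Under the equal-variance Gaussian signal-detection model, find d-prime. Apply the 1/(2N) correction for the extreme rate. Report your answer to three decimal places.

d-prime = 3.606

The hit rate is 400/400 = 1, so apply the 1/(2N) correction: H → 1 − 1/(2·400) = 0.99875.
z(H) = z(0.99875) = 3.0233
z(FA) = z(0.28000) = -0.5828
d' = 3.0233 − (-0.5828) = 3.6061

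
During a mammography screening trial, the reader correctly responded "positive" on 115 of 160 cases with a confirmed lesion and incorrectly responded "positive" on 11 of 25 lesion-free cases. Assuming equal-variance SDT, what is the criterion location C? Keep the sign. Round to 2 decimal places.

C = -0.21

H = 115/160 = 0.7188
FA = 11/25 = 0.4400
z(H) = z(0.7188) = 0.5793
z(FA) = z(0.4400) = -0.1510
c = −½·[z(H) + z(FA)] = −0.5 × (0.5793 + (-0.1510)) = -0.21415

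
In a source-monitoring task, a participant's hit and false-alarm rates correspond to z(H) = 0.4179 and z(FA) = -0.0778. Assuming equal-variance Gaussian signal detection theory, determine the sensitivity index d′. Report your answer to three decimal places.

d' = z(H) − z(FA) = 0.4179 − (-0.0778) = 0.4957

d′ = 0.496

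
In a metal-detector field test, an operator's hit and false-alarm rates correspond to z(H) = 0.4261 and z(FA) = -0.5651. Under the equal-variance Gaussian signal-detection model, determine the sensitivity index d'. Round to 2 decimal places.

d' = z(H) − z(FA) = 0.4261 − (-0.5651) = 0.9912

d' = 0.99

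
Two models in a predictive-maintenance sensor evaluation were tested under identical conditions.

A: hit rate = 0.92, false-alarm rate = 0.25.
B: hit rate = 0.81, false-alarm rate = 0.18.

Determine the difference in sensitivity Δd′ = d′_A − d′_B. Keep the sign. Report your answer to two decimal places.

Δd′ = 0.29

A: z(0.92) = 1.405, z(0.25) = -0.674, d' = 2.079
B: z(0.81) = 0.878, z(0.18) = -0.915, d' = 1.793
Δd' = d'_A − d'_B = 2.079 − 1.793 = 0.286
A has the higher sensitivity.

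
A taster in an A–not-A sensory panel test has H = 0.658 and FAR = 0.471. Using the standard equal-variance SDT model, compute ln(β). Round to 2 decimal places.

z(0.658) = 0.407, z(0.471) = -0.073
ln β = −½·[z(H)² − z(FA)²] = −0.5 × (0.166 − 0.005) = -0.0805

ln β = -0.08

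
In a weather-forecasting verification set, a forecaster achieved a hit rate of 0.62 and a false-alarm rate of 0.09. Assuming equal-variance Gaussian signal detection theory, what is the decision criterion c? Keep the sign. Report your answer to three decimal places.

c = 0.518

z(H) = 0.3055
z(FA) = -1.3408
c = −½·[z(H) + z(FA)] = −0.5 × (0.3055 + (-1.3408)) = 0.51765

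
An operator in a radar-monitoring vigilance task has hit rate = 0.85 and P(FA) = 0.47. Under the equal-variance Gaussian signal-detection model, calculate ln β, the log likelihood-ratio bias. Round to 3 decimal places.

ln β = -0.534

z(H) = 1.0364
z(FA) = -0.0753
ln β = −½·[z(H)² − z(FA)²] = −0.5 × (1.0741 − 0.0057) = -0.5342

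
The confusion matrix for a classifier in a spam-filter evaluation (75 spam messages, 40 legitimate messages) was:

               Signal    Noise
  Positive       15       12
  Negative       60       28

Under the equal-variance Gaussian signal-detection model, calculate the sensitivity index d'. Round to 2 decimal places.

H = 15/75 = 0.2000
FA = 12/40 = 0.3000
z(H) = z(0.2000) = -0.842
z(FA) = z(0.3000) = -0.524
d' = z(H) − z(FA) = -0.842 − (-0.524) = -0.318

d' = -0.32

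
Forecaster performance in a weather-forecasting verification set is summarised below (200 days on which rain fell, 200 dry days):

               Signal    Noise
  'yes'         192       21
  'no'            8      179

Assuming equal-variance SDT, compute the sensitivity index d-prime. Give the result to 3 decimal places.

d-prime = 3.004

H = 192/200 = 0.9600
FA = 21/200 = 0.1050
z(H) = z(0.9600) = 1.7507
z(FA) = z(0.1050) = -1.2536
d' = z(H) − z(FA) = 1.7507 − (-1.2536) = 3.0043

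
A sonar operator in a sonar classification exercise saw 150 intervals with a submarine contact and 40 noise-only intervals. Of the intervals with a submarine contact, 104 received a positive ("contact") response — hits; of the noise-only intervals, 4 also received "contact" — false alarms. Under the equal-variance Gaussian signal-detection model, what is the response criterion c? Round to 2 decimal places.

c = 0.39

H = 104/150 = 0.6933
FA = 4/40 = 0.1000
z(0.6933) = 0.5052, z(0.1000) = -1.2816
c = −½·[z(H) + z(FA)] = −0.5 × (0.5052 + (-1.2816)) = 0.3882
c > 0: the sonar operator has a conservative response bias.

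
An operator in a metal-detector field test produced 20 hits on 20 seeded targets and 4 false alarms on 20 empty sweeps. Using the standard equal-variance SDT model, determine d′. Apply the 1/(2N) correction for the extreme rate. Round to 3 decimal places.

The hit rate is 20/20 = 1, so apply the 1/(2N) correction: H → 1 − 1/(2·20) = 0.97500.
z(H) = z(0.97500) = 1.9600
z(FA) = z(0.20000) = -0.8416
d' = 1.9600 − (-0.8416) = 2.8016

d′ = 2.802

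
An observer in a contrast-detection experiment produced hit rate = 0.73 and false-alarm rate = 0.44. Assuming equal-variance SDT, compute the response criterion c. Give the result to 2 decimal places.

Φ⁻¹(H) = Φ⁻¹(0.73) = 0.613
Φ⁻¹(FA) = Φ⁻¹(0.44) = -0.151
c = −½·[z(H) + z(FA)] = −0.5 × (0.613 + (-0.151)) = -0.231

c = -0.23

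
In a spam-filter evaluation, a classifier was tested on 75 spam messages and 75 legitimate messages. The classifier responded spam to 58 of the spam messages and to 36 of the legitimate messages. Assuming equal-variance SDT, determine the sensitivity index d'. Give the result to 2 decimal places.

d' = 0.80

H = 58/75 = 0.7733
FA = 36/75 = 0.4800
z(H) = z(0.7733) = 0.7498
z(FA) = z(0.4800) = -0.0502
d' = z(H) − z(FA) = 0.7498 − (-0.0502) = 0.8000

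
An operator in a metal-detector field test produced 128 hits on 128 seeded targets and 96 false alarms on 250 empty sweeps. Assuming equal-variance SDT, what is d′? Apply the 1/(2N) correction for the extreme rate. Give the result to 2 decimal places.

d′ = 2.96

The hit rate is 128/128 = 1, so apply the 1/(2N) correction: H → 1 − 1/(2·128) = 0.99609.
z(H) = z(0.99609) = 2.660
z(FA) = z(0.38400) = -0.295
d' = 2.660 − (-0.295) = 2.955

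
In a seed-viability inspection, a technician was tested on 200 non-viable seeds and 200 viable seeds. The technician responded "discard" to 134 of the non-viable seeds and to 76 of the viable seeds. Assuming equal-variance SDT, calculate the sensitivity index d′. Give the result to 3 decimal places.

H = 134/200 = 0.6700
FA = 76/200 = 0.3800
z(0.6700) = 0.4399, z(0.3800) = -0.3055
d' = z(H) − z(FA) = 0.4399 − (-0.3055) = 0.7454

d′ = 0.745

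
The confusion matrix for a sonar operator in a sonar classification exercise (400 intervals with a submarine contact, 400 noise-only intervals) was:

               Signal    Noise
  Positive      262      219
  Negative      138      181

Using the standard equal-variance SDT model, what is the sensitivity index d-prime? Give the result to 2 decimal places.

H = 262/400 = 0.6550
FA = 219/400 = 0.5475
z(H) = 0.3989
z(FA) = 0.1193
d' = z(H) − z(FA) = 0.3989 − 0.1193 = 0.2796

d-prime = 0.28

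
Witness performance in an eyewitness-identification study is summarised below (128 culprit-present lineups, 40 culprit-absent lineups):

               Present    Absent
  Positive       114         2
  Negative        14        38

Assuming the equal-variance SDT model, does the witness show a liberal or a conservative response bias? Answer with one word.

conservative

z(H) = 1.230, z(FA) = -1.645
c = −½·(z(H) + z(FA)) = 0.2075
c > 0 → conservative criterion (biased toward responding “no”).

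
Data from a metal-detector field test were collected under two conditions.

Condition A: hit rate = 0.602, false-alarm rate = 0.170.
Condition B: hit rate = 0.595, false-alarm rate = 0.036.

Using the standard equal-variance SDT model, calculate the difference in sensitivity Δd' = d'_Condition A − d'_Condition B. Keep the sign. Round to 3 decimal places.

Condition A: z(0.602) = 0.2585, z(0.170) = -0.9542, d' = 1.2127
Condition B: z(0.595) = 0.2404, z(0.036) = -1.7991, d' = 2.0395
Δd' = d'_Condition A − d'_Condition B = 1.2127 − 2.0395 = -0.8268
Condition B has the higher sensitivity.

Δd' = -0.827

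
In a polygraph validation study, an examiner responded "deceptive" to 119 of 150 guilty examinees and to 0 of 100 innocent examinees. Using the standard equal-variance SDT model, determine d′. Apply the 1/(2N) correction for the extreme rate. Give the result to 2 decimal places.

The false-alarm rate is 0/100 = 0, so apply the 1/(2N) correction: FA → 1/(2·100) = 0.00500.
z(H) = z(0.79333) = 0.818
z(FA) = z(0.00500) = -2.576
d' = 0.818 − (-2.576) = 3.394

d′ = 3.39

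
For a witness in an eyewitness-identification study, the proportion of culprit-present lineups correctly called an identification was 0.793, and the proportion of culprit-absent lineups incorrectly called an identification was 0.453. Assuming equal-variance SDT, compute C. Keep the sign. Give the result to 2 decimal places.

C = -0.35

z(H) = z(0.793) = 0.8169
z(FA) = z(0.453) = -0.1181
c = −½·[z(H) + z(FA)] = −0.5 × (0.8169 + (-0.1181)) = -0.3494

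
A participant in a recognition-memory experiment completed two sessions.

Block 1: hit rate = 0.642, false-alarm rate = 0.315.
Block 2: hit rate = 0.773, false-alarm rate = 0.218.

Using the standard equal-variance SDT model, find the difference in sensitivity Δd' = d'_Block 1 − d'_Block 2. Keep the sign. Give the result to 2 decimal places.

Δd' = -0.68

Block 1: z(0.642) = 0.364, z(0.315) = -0.482, d' = 0.846
Block 2: z(0.773) = 0.749, z(0.218) = -0.779, d' = 1.528
Δd' = d'_Block 1 − d'_Block 2 = 0.846 − 1.528 = -0.682
Block 2 has the higher sensitivity.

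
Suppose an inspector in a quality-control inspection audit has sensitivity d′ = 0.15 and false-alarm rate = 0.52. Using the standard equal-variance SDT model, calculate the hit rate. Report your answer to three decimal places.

z(false-alarm rate) = z(0.52) = 0.0502
z(H) = z(FA) + d' = 0.0502 + 0.15 = 0.2002
hit rate = Φ(0.2002) = 0.5793

hit rate = 0.579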